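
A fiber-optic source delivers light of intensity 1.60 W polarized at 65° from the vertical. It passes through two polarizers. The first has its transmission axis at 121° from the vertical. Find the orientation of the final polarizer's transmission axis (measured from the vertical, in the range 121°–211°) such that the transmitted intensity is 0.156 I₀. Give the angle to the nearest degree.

θ ≈ 166°

I₁ = I₀ cos²(121° − 65°) = I₀ cos²(56°) = 0.3127 I₀.
Need I₂/I₀ = 0.156, so cos²(θ − 121°) = 0.156 / 0.3127 = 0.4989.
θ − 121° = arccos(√0.4989) = 45.1°, giving θ ≈ 121 + 45.1 = 166.1°.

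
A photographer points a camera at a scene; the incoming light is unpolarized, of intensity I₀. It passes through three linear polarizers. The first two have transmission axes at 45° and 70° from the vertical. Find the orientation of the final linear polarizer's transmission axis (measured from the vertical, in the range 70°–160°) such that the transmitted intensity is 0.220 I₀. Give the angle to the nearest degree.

Unpolarized light through the first polarizer → I₁ = ½ I₀, now polarized at 45°.
I₂ = I₁ cos²(70° − 45°) = 0.5 I₀ · cos²(25°) = 0.4107 I₀.
Need I₃/I₀ = 0.22, so cos²(θ − 70°) = 0.22 / 0.4107 = 0.5357.
θ − 70° = arccos(√0.5357) = 43.0°, giving θ ≈ 70 + 43.0 = 113.0°.

θ ≈ 113°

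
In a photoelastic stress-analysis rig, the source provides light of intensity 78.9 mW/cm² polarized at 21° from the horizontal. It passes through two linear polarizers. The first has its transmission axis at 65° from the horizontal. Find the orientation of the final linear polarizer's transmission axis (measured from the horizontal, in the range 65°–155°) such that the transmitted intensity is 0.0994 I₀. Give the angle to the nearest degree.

θ ≈ 129°

I₁ = I₀ cos²(65° − 21°) = I₀ cos²(44°) = 0.5174 I₀.
Need I₂/I₀ = 0.0994, so cos²(θ − 65°) = 0.0994 / 0.5174 = 0.1921.
θ − 65° = arccos(√0.1921) = 64.0°, giving θ ≈ 65 + 64.0 = 129.0°.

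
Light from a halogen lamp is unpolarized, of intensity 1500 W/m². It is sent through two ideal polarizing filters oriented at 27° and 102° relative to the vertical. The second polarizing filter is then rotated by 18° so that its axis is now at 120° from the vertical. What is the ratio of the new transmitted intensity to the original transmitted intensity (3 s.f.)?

I_new/I_old ≈ 0.0409

Before rotation:
Unpolarized light through the first polarizer → I₁ = ½ I₀, now polarized at 27°.
I₂ = I₁ cos²(102° − 27°) = 0.5 I₀ · cos²(75°) = 0.03349 I₀.
After rotation:
Unpolarized light through the first polarizer → I₁ = ½ I₀, now polarized at 27°.
Angle between axes 1 and 2: 87°. I₂ = 0.5 I₀ · cos²(87°) = 0.00137 I₀.
Ratio = 0.00137 / 0.03349 = 0.04089.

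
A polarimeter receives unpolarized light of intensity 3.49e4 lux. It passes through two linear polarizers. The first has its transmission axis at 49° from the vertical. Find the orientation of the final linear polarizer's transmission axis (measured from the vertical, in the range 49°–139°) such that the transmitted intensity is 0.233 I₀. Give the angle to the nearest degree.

θ ≈ 96°

Unpolarized light through the first polarizer → I₁ = ½ I₀, now polarized at 49°.
Need I₂/I₀ = 0.233, so cos²(θ − 49°) = 0.233 / 0.5 = 0.466.
θ − 49° = arccos(√0.466) = 46.9°, giving θ ≈ 49 + 46.9 = 95.9°.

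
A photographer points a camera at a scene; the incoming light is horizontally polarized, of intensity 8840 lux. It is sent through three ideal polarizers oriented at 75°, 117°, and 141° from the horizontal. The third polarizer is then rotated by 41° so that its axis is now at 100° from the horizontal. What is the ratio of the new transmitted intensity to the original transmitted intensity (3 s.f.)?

I_new/I_old ≈ 1.10

Before rotation:
I₁ = I₀ cos²(75° − 0°) = I₀ cos²(75°) = 0.06699 I₀.
I₂ = I₁ cos²(117° − 75°) = 0.06699 I₀ · cos²(42°) = 0.03699 I₀.
I₃ = I₂ cos²(141° − 117°) = 0.03699 I₀ · cos²(24°) = 0.03087 I₀.
After rotation:
I₁ = I₀ cos²(75° − 0°) = I₀ cos²(75°) = 0.06699 I₀.
I₂ = I₁ cos²(117° − 75°) = 0.06699 I₀ · cos²(42°) = 0.03699 I₀.
I₃ = I₂ cos²(100° − 117°) = 0.03699 I₀ · cos²(17°) = 0.03383 I₀.
Ratio = 0.03383 / 0.03087 = 1.096.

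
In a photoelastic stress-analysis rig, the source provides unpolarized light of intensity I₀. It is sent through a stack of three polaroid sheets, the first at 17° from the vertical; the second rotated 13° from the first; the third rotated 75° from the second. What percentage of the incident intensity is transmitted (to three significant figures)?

Unpolarized light through the first polarizer → I₁ = ½ I₀, now polarized at 17°.
I₂ = I₁ cos²(13°) = 0.5 · 0.9494 I₀ = 0.4747 I₀.
I₃ = I₂ cos²(75°) = 0.4747 · 0.06699 I₀ = 0.0318 I₀.
That is 3.18% of the incident intensity.

≈ 3.18%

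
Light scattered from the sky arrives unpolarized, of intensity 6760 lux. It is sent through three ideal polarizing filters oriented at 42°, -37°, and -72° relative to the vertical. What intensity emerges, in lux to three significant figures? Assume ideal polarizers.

Unpolarized light through the first polarizer → I₁ = 6760 lux/2 = 3380 lux, polarized at 42°.
I₂ = I₁ · cos²(79°) = 3380 · 0.03641 = 123.1 lux.
I₃ = I₂ · cos²(35°) = 123.1 · 0.671 = 82.57 lux.

I ≈ 82.6 lux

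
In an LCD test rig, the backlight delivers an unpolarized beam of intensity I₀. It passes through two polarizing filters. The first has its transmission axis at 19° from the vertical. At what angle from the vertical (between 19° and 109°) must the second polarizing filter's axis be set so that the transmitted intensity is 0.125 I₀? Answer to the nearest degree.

Unpolarized light through the first polarizer → I₁ = ½ I₀, now polarized at 19°.
Need I₂/I₀ = 0.125, so cos²(θ − 19°) = 0.125 / 0.5 = 0.25.
θ − 19° = arccos(√0.25) = 60.0°, giving θ ≈ 19 + 60.0 = 79.0°.

θ ≈ 79°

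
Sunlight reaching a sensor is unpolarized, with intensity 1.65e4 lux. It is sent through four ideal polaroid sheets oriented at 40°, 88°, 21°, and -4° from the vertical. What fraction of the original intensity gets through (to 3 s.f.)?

I/I₀ ≈ 0.0281

Unpolarized light through the first polarizer → I₁ = 1.65e4 lux/2 = 8250 lux, polarized at 40°.
I₂ = I₁ · cos²(48°) = 8250 · 0.4477 = 3694 lux.
I₃ = I₂ · cos²(67°) = 3694 · 0.1527 = 563.9 lux.
I₄ = I₃ · cos²(25°) = 563.9 · 0.8214 = 463.2 lux.
Transmitted fraction = 0.02807.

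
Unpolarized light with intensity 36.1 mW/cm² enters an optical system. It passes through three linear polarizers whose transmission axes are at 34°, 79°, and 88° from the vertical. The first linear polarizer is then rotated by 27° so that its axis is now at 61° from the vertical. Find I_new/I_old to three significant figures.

Before rotation:
Unpolarized light through the first polarizer → I₁ = ½ I₀, now polarized at 34°.
I₂ = I₁ cos²(79° − 34°) = 0.5 I₀ · cos²(45°) = 0.25 I₀.
I₃ = I₂ cos²(88° − 79°) = 0.25 I₀ · cos²(9°) = 0.2439 I₀.
After rotation:
Unpolarized light through the first polarizer → I₁ = ½ I₀, now polarized at 61°.
I₂ = I₁ cos²(79° − 61°) = 0.5 I₀ · cos²(18°) = 0.4523 I₀.
I₃ = I₂ cos²(88° − 79°) = 0.4523 I₀ · cos²(9°) = 0.4412 I₀.
Ratio = 0.4412 / 0.2439 = 1.809.

I_new/I_old ≈ 1.81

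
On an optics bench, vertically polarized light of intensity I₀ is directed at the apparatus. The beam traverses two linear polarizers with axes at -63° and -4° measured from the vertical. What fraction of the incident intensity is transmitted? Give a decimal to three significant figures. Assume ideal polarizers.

≈ 0.0547 I₀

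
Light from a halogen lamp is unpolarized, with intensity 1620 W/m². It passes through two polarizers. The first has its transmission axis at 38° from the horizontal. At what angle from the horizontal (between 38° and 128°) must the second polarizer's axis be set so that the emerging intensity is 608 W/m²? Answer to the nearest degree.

θ ≈ 68°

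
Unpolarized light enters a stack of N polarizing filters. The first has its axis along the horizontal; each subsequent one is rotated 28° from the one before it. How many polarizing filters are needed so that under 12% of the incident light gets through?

N = 7

First polarizer halves the unpolarized light: factor 1/2.
Each further stage multiplies by cos²(28°) = 0.7796.
After N polarizers: T = 0.5·0.7796^(N−1). Require T < 0.12 ⇒ N−1 > ln(0.12/0.5)/ln(0.7796) = 5.73, so N−1 ≥ 6 and N = 7.
Check: N=7 gives T = 0.1123 < 0.12; N=6 gives T = 0.144.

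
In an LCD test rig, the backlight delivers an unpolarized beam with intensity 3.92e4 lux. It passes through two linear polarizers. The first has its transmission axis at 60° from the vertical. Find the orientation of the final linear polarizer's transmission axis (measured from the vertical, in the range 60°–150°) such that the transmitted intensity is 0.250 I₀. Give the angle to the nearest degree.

θ ≈ 105°

Unpolarized light through the first polarizer → I₁ = ½ I₀, now polarized at 60°.
Need I₂/I₀ = 0.25, so cos²(θ − 60°) = 0.25 / 0.5 = 0.5.
θ − 60° = arccos(√0.5) = 45.0°, giving θ ≈ 60 + 45.0 = 105.0°.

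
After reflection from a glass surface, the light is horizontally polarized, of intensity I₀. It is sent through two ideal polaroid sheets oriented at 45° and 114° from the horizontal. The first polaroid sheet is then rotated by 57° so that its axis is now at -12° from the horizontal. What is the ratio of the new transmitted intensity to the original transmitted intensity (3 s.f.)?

I_new/I_old ≈ 5.15

Before rotation:
By Malus's law, I₁ = I₀ cos²(45° − 0°) = I₀ cos²(45°) = 0.5 I₀.
I₂ = I₁ cos²(114° − 45°) = 0.5 I₀ · cos²(69°) = 0.06421 I₀.
After rotation:
I₁ = I₀ cos²(-12° − 0°) = I₀ cos²(12°) = 0.9568 I₀.
Angle between axes 1 and 2: 54°. I₂ = 0.9568 I₀ · cos²(54°) = 0.3306 I₀.
Ratio = 0.3306 / 0.06421 = 5.148.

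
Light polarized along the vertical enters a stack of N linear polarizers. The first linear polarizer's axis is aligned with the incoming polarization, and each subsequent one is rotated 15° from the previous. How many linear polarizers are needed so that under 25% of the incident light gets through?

N = 21

First polarizer is aligned with the polarization: full transmission.
Each further stage multiplies by cos²(15°) = 0.933.
After N polarizers: T = 0.933^(N−1). Require T < 0.25 ⇒ N−1 > ln(0.25)/ln(0.933) = 19.99, so N−1 ≥ 20 and N = 21.
Check: N=21 gives T = 0.2499 < 0.25; N=20 gives T = 0.2678.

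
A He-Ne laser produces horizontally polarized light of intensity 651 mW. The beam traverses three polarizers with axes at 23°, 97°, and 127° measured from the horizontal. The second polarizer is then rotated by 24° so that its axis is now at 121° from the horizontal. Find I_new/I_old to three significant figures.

Before rotation:
I₁ = I₀ cos²(23° − 0°) = I₀ cos²(23°) = 0.8473 I₀.
I₂ = I₁ cos²(97° − 23°) = 0.8473 I₀ · cos²(74°) = 0.06438 I₀.
I₃ = I₂ cos²(127° − 97°) = 0.06438 I₀ · cos²(30°) = 0.04828 I₀.
After rotation:
I₁ = I₀ cos²(23° − 0°) = I₀ cos²(23°) = 0.8473 I₀.
Angle between axes 1 and 2: 82°. I₂ = 0.8473 I₀ · cos²(82°) = 0.01641 I₀.
I₃ = I₂ cos²(127° − 121°) = 0.01641 I₀ · cos²(6°) = 0.01623 I₀.
Ratio = 0.01623 / 0.04828 = 0.3362.

I_new/I_old ≈ 0.336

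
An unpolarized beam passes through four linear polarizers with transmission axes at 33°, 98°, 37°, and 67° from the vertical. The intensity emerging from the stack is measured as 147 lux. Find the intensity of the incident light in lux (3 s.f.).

I₀ ≈ 9340 lux

Unpolarized light through the first polarizer → I₁ = ½ I₀, now polarized at 33°.
I₂ = I₁ cos²(98° − 33°) = 0.5 I₀ · cos²(65°) = 0.0893 I₀.
I₃ = I₂ cos²(37° − 98°) = 0.0893 I₀ · cos²(61°) = 0.02099 I₀.
I₄ = I₃ cos²(67° − 37°) = 0.02099 I₀ · cos²(30°) = 0.01574 I₀.
So 147 lux = 0.01574 I₀, giving I₀ = 147/0.01574 = 9338 lux.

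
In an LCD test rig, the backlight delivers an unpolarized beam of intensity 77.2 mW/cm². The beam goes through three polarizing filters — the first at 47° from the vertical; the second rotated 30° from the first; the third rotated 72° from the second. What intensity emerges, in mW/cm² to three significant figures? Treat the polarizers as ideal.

I ≈ 2.76 mW/cm²

Unpolarized light through the first polarizer → I₁ = 77.2 mW/cm²/2 = 38.6 mW/cm², polarized at 47°.
I₂ = I₁ · cos²(30°) = 38.6 · 0.75 = 28.95 mW/cm².
I₃ = I₂ · cos²(72°) = 28.95 · 0.09549 = 2.764 mW/cm².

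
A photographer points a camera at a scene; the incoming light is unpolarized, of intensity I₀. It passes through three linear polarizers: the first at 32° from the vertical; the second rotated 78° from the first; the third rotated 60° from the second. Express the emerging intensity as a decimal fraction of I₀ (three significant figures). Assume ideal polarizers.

Unpolarized light through the first polarizer → I₁ = ½ I₀, now polarized at 32°.
I₂ = I₁ cos²(78°) = 0.5 · 0.04323 I₀ = 0.02161 I₀.
I₃ = I₂ cos²(60°) = 0.02161 · 0.25 I₀ = 0.005403 I₀.
Transmitted fraction = 0.005403.

≈ 0.00540 I₀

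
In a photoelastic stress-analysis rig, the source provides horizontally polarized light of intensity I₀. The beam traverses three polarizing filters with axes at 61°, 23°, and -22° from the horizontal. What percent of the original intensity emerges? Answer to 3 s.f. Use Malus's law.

≈ 7.30%

By Malus's law, I₁ = I₀ cos²(61° − 0°) = I₀ cos²(61°) = 0.235 I₀.
I₂ = I₁ cos²(23° − 61°) = 0.235 I₀ · cos²(38°) = 0.146 I₀.
I₃ = I₂ cos²(-22° − 23°) = 0.146 I₀ · cos²(45°) = 0.07298 I₀.
That is 7.298% of the incident intensity.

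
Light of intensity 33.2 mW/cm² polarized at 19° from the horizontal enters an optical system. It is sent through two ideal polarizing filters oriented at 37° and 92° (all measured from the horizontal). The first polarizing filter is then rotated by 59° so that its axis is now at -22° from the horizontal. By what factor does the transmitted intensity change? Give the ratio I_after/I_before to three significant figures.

Before rotation:
I₁ = I₀ cos²(37° − 19°) = I₀ cos²(18°) = 0.9045 I₀.
I₂ = I₁ cos²(92° − 37°) = 0.9045 I₀ · cos²(55°) = 0.2976 I₀.
After rotation:
I₁ = I₀ cos²(-22° − 19°) = I₀ cos²(41°) = 0.5696 I₀.
Angle between axes 1 and 2: 66°. I₂ = 0.5696 I₀ · cos²(66°) = 0.09423 I₀.
Ratio = 0.09423 / 0.2976 = 0.3167.

I_new/I_old ≈ 0.317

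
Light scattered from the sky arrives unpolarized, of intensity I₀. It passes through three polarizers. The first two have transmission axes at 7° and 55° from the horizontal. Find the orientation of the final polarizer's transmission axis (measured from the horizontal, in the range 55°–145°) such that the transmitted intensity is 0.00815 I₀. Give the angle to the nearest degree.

Unpolarized light through the first polarizer → I₁ = ½ I₀, now polarized at 7°.
I₂ = I₁ cos²(55° − 7°) = 0.5 I₀ · cos²(48°) = 0.2239 I₀.
Need I₃/I₀ = 0.00815, so cos²(θ − 55°) = 0.00815 / 0.2239 = 0.03641.
θ − 55° = arccos(√0.03641) = 79.0°, giving θ ≈ 55 + 79.0 = 134.0°.

θ ≈ 134°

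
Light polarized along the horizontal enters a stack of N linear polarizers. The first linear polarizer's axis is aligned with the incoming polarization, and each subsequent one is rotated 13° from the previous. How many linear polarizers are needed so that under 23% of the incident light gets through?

First polarizer is aligned with the polarization: full transmission.
Each further stage multiplies by cos²(13°) = 0.9494.
After N polarizers: T = 0.9494^(N−1). Require T < 0.23 ⇒ N−1 > ln(0.23)/ln(0.9494) = 28.30, so N−1 ≥ 29 and N = 30.
Check: N=30 gives T = 0.2218 < 0.23; N=29 gives T = 0.2336.

N = 30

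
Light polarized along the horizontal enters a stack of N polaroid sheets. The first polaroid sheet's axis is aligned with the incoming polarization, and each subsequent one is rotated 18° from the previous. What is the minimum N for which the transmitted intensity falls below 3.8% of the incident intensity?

N = 34

First polarizer is aligned with the polarization: full transmission.
Each further stage multiplies by cos²(18°) = 0.9045.
After N polarizers: T = 0.9045^(N−1). Require T < 0.038 ⇒ N−1 > ln(0.038)/ln(0.9045) = 32.58, so N−1 ≥ 33 and N = 34.
Check: N=34 gives T = 0.03644 < 0.038; N=33 gives T = 0.04029.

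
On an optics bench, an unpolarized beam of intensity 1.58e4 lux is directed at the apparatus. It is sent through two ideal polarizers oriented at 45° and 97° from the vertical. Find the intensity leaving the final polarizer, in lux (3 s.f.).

I ≈ 2990 lux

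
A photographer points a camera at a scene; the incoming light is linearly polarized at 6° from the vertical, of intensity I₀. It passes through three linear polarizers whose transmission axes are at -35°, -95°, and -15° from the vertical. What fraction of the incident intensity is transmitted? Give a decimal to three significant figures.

I₁ = I₀ cos²(-35° − 6°) = I₀ cos²(41°) = 0.5696 I₀.
I₂ = I₁ cos²(-95° + 35°) = 0.5696 I₀ · cos²(60°) = 0.1424 I₀.
I₃ = I₂ cos²(-15° + 95°) = 0.1424 I₀ · cos²(80°) = 0.004294 I₀.
Transmitted fraction = 0.004294.

≈ 0.00429 I₀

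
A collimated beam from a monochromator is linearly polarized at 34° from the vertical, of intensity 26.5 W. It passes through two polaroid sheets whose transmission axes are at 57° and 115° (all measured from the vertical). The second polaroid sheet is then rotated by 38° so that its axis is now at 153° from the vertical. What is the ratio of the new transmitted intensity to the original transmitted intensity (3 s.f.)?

Before rotation:
I₁ = I₀ cos²(57° − 34°) = I₀ cos²(23°) = 0.8473 I₀.
I₂ = I₁ cos²(115° − 57°) = 0.8473 I₀ · cos²(58°) = 0.2379 I₀.
After rotation:
I₁ = I₀ cos²(57° − 34°) = I₀ cos²(23°) = 0.8473 I₀.
Angle between axes 1 and 2: 84°. I₂ = 0.8473 I₀ · cos²(84°) = 0.009258 I₀.
Ratio = 0.009258 / 0.2379 = 0.03891.

I_new/I_old ≈ 0.0389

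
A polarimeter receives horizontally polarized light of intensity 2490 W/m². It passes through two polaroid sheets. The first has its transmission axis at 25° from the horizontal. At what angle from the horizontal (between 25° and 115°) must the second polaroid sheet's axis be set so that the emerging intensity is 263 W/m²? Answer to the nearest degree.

I₁ = I₀ cos²(25° − 0°) = I₀ cos²(25°) = 0.8214 I₀.
Target fraction: 263 / 2490 W/m² = 0.1056 of I₀.
Need I₂/I₀ = 0.1056, so cos²(θ − 25°) = 0.1056 / 0.8214 = 0.1286.
θ − 25° = arccos(√0.1286) = 69.0°, giving θ ≈ 25 + 69.0 = 94.0°.

θ ≈ 94°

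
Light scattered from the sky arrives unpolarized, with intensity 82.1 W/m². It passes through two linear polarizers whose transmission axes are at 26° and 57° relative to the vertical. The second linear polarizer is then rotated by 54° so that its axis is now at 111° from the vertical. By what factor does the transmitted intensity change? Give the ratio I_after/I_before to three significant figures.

I_new/I_old ≈ 0.0103

Before rotation:
Unpolarized light through the first polarizer → I₁ = ½ I₀, now polarized at 26°.
I₂ = I₁ cos²(57° − 26°) = 0.5 I₀ · cos²(31°) = 0.3674 I₀.
After rotation:
Unpolarized light through the first polarizer → I₁ = ½ I₀, now polarized at 26°.
I₂ = I₁ cos²(111° − 26°) = 0.5 I₀ · cos²(85°) = 0.003798 I₀.
Ratio = 0.003798 / 0.3674 = 0.01034.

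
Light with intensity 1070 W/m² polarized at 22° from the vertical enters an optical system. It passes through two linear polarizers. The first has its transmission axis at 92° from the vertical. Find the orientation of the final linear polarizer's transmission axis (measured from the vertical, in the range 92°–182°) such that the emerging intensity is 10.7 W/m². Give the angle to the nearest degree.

θ ≈ 165°

I₁ = I₀ cos²(92° − 22°) = I₀ cos²(70°) = 0.117 I₀.
Target fraction: 10.7 / 1070 W/m² = 0.01 of I₀.
Need I₂/I₀ = 0.01, so cos²(θ − 92°) = 0.01 / 0.117 = 0.08549.
θ − 92° = arccos(√0.08549) = 73.0°, giving θ ≈ 92 + 73.0 = 165.0°.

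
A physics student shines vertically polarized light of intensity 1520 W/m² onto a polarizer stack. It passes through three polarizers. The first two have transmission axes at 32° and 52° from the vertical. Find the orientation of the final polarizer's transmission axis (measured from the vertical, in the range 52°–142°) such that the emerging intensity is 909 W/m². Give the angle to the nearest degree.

I₁ = I₀ cos²(32° − 0°) = I₀ cos²(32°) = 0.7192 I₀.
I₂ = I₁ cos²(52° − 32°) = 0.7192 I₀ · cos²(20°) = 0.6351 I₀.
Target fraction: 909 / 1520 W/m² = 0.598 of I₀.
Need I₃/I₀ = 0.598, so cos²(θ − 52°) = 0.598 / 0.6351 = 0.9417.
θ − 52° = arccos(√0.9417) = 14.0°, giving θ ≈ 52 + 14.0 = 66.0°.

θ ≈ 66°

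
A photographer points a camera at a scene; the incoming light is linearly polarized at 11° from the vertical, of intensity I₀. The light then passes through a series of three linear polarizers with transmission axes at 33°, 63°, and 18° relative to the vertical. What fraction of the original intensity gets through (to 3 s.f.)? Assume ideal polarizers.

≈ 0.322 I₀

By Malus's law, I₁ = I₀ cos²(33° − 11°) = I₀ cos²(22°) = 0.8597 I₀.
I₂ = I₁ cos²(63° − 33°) = 0.8597 I₀ · cos²(30°) = 0.6448 I₀.
I₃ = I₂ cos²(18° − 63°) = 0.6448 I₀ · cos²(45°) = 0.3224 I₀.
Transmitted fraction = 0.3224.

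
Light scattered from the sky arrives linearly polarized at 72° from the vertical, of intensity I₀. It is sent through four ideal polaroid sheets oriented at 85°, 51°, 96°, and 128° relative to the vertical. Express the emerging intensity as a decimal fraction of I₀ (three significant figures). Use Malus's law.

≈ 0.235 I₀

By Malus's law, I₁ = I₀ cos²(85° − 72°) = I₀ cos²(13°) = 0.9494 I₀.
I₂ = I₁ cos²(51° − 85°) = 0.9494 I₀ · cos²(34°) = 0.6525 I₀.
I₃ = I₂ cos²(96° − 51°) = 0.6525 I₀ · cos²(45°) = 0.3263 I₀.
I₄ = I₃ cos²(128° − 96°) = 0.3263 I₀ · cos²(32°) = 0.2346 I₀.
Transmitted fraction = 0.2346.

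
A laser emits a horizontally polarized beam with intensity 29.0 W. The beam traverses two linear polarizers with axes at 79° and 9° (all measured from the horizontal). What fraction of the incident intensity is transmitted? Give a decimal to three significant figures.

I/I₀ ≈ 0.00426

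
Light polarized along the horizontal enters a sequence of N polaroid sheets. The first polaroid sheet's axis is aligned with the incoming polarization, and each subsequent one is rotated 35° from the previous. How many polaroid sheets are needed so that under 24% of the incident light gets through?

N = 5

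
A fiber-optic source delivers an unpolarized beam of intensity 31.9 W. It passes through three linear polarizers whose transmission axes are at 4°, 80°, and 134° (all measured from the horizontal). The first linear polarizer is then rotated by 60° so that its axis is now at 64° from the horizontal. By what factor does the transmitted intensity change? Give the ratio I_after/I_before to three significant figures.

I_new/I_old ≈ 15.8

Before rotation:
Unpolarized light through the first polarizer → I₁ = ½ I₀, now polarized at 4°.
I₂ = I₁ cos²(80° − 4°) = 0.5 I₀ · cos²(76°) = 0.02926 I₀.
I₃ = I₂ cos²(134° − 80°) = 0.02926 I₀ · cos²(54°) = 0.01011 I₀.
After rotation:
Unpolarized light through the first polarizer → I₁ = ½ I₀, now polarized at 64°.
I₂ = I₁ cos²(80° − 64°) = 0.5 I₀ · cos²(16°) = 0.462 I₀.
I₃ = I₂ cos²(134° − 80°) = 0.462 I₀ · cos²(54°) = 0.1596 I₀.
Ratio = 0.1596 / 0.01011 = 15.79.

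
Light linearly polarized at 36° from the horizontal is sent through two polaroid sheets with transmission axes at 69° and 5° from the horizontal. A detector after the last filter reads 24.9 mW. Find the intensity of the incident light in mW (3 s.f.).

I₁ = I₀ cos²(69° − 36°) = I₀ cos²(33°) = 0.7034 I₀.
I₂ = I₁ cos²(5° − 69°) = 0.7034 I₀ · cos²(64°) = 0.1352 I₀.
So 24.9 mW = 0.1352 I₀, giving I₀ = 24.9/0.1352 = 184.2 mW.

I₀ ≈ 184 mW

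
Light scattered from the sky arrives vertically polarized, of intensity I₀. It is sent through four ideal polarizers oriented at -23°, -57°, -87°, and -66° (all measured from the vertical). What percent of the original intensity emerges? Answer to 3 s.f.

≈ 38.1%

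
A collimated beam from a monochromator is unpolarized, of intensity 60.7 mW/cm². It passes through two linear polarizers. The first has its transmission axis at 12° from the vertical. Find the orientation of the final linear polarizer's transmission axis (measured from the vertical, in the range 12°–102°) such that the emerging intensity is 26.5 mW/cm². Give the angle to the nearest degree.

Unpolarized light through the first polarizer → I₁ = ½ I₀, now polarized at 12°.
Target fraction: 26.5 / 60.7 mW/cm² = 0.4366 of I₀.
Need I₂/I₀ = 0.4366, so cos²(θ − 12°) = 0.4366 / 0.5 = 0.8731.
θ − 12° = arccos(√0.8731) = 20.9°, giving θ ≈ 12 + 20.9 = 32.9°.

θ ≈ 33°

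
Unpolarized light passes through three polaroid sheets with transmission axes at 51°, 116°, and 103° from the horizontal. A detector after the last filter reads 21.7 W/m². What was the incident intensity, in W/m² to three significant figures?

Unpolarized light through the first polarizer → I₁ = ½ I₀, now polarized at 51°.
I₂ = I₁ cos²(116° − 51°) = 0.5 I₀ · cos²(65°) = 0.0893 I₀.
I₃ = I₂ cos²(103° − 116°) = 0.0893 I₀ · cos²(13°) = 0.08478 I₀.
So 21.7 W/m² = 0.08478 I₀, giving I₀ = 21.7/0.08478 = 255.9 W/m².

I₀ ≈ 256 W/m²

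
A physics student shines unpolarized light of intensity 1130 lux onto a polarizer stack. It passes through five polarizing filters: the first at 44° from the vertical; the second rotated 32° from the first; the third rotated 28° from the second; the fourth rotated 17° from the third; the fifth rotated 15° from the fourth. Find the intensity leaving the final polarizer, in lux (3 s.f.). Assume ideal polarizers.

Unpolarized light through the first polarizer → I₁ = 1130 lux/2 = 565 lux, polarized at 44°.
I₂ = I₁ · cos²(32°) = 565 · 0.7192 = 406.3 lux.
I₃ = I₂ · cos²(28°) = 406.3 · 0.7796 = 316.8 lux.
I₄ = I₃ · cos²(17°) = 316.8 · 0.9145 = 289.7 lux.
I₅ = I₄ · cos²(15°) = 289.7 · 0.933 = 270.3 lux.

I ≈ 270 lux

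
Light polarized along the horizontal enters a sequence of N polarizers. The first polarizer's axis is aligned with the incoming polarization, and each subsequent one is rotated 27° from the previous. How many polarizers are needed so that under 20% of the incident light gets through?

First polarizer is aligned with the polarization: full transmission.
Each further stage multiplies by cos²(27°) = 0.7939.
After N polarizers: T = 0.7939^(N−1). Require T < 0.20 ⇒ N−1 > ln(0.20)/ln(0.7939) = 6.97, so N−1 ≥ 7 and N = 8.
Check: N=8 gives T = 0.1988 < 0.20; N=7 gives T = 0.2504.

N = 8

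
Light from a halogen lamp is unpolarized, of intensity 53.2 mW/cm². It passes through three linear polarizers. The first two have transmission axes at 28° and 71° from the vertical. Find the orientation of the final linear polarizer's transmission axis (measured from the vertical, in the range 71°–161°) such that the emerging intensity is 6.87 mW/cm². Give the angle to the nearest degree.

θ ≈ 117°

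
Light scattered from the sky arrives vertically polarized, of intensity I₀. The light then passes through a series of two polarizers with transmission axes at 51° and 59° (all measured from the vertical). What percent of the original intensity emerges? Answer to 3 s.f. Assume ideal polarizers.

≈ 38.8%

I₁ = I₀ cos²(51° − 0°) = I₀ cos²(51°) = 0.396 I₀.
I₂ = I₁ cos²(59° − 51°) = 0.396 I₀ · cos²(8°) = 0.3884 I₀.
That is 38.84% of the incident intensity.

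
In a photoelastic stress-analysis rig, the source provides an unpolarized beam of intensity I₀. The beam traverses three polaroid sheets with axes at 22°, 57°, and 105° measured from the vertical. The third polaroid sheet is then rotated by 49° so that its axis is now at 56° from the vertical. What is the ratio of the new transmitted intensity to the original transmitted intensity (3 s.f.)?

Before rotation:
Unpolarized light through the first polarizer → I₁ = ½ I₀, now polarized at 22°.
I₂ = I₁ cos²(57° − 22°) = 0.5 I₀ · cos²(35°) = 0.3355 I₀.
I₃ = I₂ cos²(105° − 57°) = 0.3355 I₀ · cos²(48°) = 0.1502 I₀.
After rotation:
Unpolarized light through the first polarizer → I₁ = ½ I₀, now polarized at 22°.
I₂ = I₁ cos²(57° − 22°) = 0.5 I₀ · cos²(35°) = 0.3355 I₀.
I₃ = I₂ cos²(56° − 57°) = 0.3355 I₀ · cos²(1°) = 0.3354 I₀.
Ratio = 0.3354 / 0.1502 = 2.233.

I_new/I_old ≈ 2.23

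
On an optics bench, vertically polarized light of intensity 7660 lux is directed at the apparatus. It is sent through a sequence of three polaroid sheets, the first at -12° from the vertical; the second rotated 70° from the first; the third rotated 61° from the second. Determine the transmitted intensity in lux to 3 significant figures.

I ≈ 202 lux

I₁ = 7660 lux · cos²(12°) = 7329 lux.
I₂ = I₁ · cos²(70°) = 7329 · 0.117 = 857.3 lux.
I₃ = I₂ · cos²(61°) = 857.3 · 0.235 = 201.5 lux.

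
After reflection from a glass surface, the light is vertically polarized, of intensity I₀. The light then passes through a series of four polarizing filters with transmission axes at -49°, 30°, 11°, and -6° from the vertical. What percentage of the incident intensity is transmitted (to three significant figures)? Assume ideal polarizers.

I₁ = I₀ cos²(-49° − 0°) = I₀ cos²(49°) = 0.4304 I₀.
I₂ = I₁ cos²(30° + 49°) = 0.4304 I₀ · cos²(79°) = 0.01567 I₀.
I₃ = I₂ cos²(11° − 30°) = 0.01567 I₀ · cos²(19°) = 0.01401 I₀.
I₄ = I₃ cos²(-6° − 11°) = 0.01401 I₀ · cos²(17°) = 0.01281 I₀.
That is 1.281% of the incident intensity.

≈ 1.28%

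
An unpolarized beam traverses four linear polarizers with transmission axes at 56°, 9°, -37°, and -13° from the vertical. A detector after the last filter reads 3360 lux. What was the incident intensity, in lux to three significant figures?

Unpolarized light through the first polarizer → I₁ = ½ I₀, now polarized at 56°.
I₂ = I₁ cos²(9° − 56°) = 0.5 I₀ · cos²(47°) = 0.2326 I₀.
I₃ = I₂ cos²(-37° − 9°) = 0.2326 I₀ · cos²(46°) = 0.1122 I₀.
I₄ = I₃ cos²(-13° + 37°) = 0.1122 I₀ · cos²(24°) = 0.09366 I₀.
So 3360 lux = 0.09366 I₀, giving I₀ = 3360/0.09366 = 3.588e+04 lux.

I₀ ≈ 3.59e4 lux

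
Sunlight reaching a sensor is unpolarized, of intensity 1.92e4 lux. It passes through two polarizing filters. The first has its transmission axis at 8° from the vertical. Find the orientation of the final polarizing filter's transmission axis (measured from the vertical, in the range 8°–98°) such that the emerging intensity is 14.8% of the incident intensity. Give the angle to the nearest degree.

θ ≈ 65°

Unpolarized light through the first polarizer → I₁ = ½ I₀, now polarized at 8°.
Need I₂/I₀ = 0.148, so cos²(θ − 8°) = 0.148 / 0.5 = 0.296.
θ − 8° = arccos(√0.296) = 57.0°, giving θ ≈ 8 + 57.0 = 65.0°.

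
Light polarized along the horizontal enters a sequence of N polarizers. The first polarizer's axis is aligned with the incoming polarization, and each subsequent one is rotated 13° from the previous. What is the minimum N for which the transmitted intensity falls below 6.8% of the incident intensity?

First polarizer is aligned with the polarization: full transmission.
Each further stage multiplies by cos²(13°) = 0.9494.
After N polarizers: T = 0.9494^(N−1). Require T < 0.068 ⇒ N−1 > ln(0.068)/ln(0.9494) = 51.77, so N−1 ≥ 52 and N = 53.
Check: N=53 gives T = 0.06719 < 0.068; N=52 gives T = 0.07077.

N = 53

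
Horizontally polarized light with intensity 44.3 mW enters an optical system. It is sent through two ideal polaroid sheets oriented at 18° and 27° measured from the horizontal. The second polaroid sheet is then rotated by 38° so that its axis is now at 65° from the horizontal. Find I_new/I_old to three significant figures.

I_new/I_old ≈ 0.477

Before rotation:
By Malus's law, I₁ = I₀ cos²(18° − 0°) = I₀ cos²(18°) = 0.9045 I₀.
I₂ = I₁ cos²(27° − 18°) = 0.9045 I₀ · cos²(9°) = 0.8824 I₀.
After rotation:
I₁ = I₀ cos²(18° − 0°) = I₀ cos²(18°) = 0.9045 I₀.
I₂ = I₁ cos²(65° − 18°) = 0.9045 I₀ · cos²(47°) = 0.4207 I₀.
Ratio = 0.4207 / 0.8824 = 0.4768.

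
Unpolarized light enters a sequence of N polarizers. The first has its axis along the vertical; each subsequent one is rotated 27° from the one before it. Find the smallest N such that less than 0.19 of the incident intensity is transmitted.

N = 6

First polarizer halves the unpolarized light: factor 1/2.
Each further stage multiplies by cos²(27°) = 0.7939.
After N polarizers: T = 0.5·0.7939^(N−1). Require T < 0.19 ⇒ N−1 > ln(0.19/0.5)/ln(0.7939) = 4.19, so N−1 ≥ 5 and N = 6.
Check: N=6 gives T = 0.1577 < 0.19; N=5 gives T = 0.1986.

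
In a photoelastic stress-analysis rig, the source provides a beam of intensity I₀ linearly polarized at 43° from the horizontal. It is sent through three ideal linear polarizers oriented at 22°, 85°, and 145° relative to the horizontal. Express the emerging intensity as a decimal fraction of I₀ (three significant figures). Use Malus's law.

≈ 0.0449 I₀

By Malus's law, I₁ = I₀ cos²(22° − 43°) = I₀ cos²(21°) = 0.8716 I₀.
I₂ = I₁ cos²(85° − 22°) = 0.8716 I₀ · cos²(63°) = 0.1796 I₀.
I₃ = I₂ cos²(145° − 85°) = 0.1796 I₀ · cos²(60°) = 0.04491 I₀.
Transmitted fraction = 0.04491.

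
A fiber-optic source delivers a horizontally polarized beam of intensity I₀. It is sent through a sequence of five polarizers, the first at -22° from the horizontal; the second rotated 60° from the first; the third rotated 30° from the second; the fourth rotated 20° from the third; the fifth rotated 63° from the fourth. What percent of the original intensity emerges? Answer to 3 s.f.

≈ 2.93%

I₁ = I₀ cos²(-22° − 0°) = I₀ cos²(22°) = 0.8597 I₀.
I₂ = I₁ cos²(60°) = 0.8597 · 0.25 I₀ = 0.2149 I₀.
I₃ = I₂ cos²(30°) = 0.2149 · 0.75 I₀ = 0.1612 I₀.
I₄ = I₃ cos²(20°) = 0.1612 · 0.883 I₀ = 0.1423 I₀.
I₅ = I₄ cos²(63°) = 0.1423 · 0.2061 I₀ = 0.02934 I₀.
That is 2.934% of the incident intensity.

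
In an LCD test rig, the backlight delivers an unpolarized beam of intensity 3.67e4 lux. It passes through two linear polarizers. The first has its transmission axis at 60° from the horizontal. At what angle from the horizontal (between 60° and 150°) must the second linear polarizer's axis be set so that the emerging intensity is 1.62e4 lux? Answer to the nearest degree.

θ ≈ 80°

Unpolarized light through the first polarizer → I₁ = ½ I₀, now polarized at 60°.
Target fraction: 1.62e4 / 3.67e4 lux = 0.4414 of I₀.
Need I₂/I₀ = 0.4414, so cos²(θ − 60°) = 0.4414 / 0.5 = 0.8828.
θ − 60° = arccos(√0.8828) = 20.0°, giving θ ≈ 60 + 20.0 = 80.0°.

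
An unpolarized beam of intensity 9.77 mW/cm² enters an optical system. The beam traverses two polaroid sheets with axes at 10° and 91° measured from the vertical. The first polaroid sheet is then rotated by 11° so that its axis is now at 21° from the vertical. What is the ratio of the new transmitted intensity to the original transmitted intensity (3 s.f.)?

Before rotation:
Unpolarized light through the first polarizer → I₁ = ½ I₀, now polarized at 10°.
I₂ = I₁ cos²(91° − 10°) = 0.5 I₀ · cos²(81°) = 0.01224 I₀.
After rotation:
Unpolarized light through the first polarizer → I₁ = ½ I₀, now polarized at 21°.
I₂ = I₁ cos²(91° − 21°) = 0.5 I₀ · cos²(70°) = 0.05849 I₀.
Ratio = 0.05849 / 0.01224 = 4.78.

I_new/I_old ≈ 4.78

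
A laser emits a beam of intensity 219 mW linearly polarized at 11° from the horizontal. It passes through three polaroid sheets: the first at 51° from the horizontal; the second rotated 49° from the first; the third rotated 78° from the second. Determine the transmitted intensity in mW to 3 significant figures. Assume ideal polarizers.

By Malus's law, I₁ = 219 mW · cos²(40°) = 128.5 mW.
I₂ = I₁ · cos²(49°) = 128.5 · 0.4304 = 55.31 mW.
I₃ = I₂ · cos²(78°) = 55.31 · 0.04323 = 2.391 mW.

I ≈ 2.39 mW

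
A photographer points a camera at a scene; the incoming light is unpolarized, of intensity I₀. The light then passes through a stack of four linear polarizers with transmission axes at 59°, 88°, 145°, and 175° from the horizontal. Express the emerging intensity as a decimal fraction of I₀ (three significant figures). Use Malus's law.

≈ 0.0851 I₀

Unpolarized light through the first polarizer → I₁ = ½ I₀, now polarized at 59°.
I₂ = I₁ cos²(88° − 59°) = 0.5 I₀ · cos²(29°) = 0.3825 I₀.
I₃ = I₂ cos²(145° − 88°) = 0.3825 I₀ · cos²(57°) = 0.1135 I₀.
I₄ = I₃ cos²(175° − 145°) = 0.1135 I₀ · cos²(30°) = 0.08509 I₀.
Transmitted fraction = 0.08509.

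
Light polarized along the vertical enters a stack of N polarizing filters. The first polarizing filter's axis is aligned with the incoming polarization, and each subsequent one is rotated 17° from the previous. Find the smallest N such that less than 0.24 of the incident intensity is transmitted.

N = 17

First polarizer is aligned with the polarization: full transmission.
Each further stage multiplies by cos²(17°) = 0.9145.
After N polarizers: T = 0.9145^(N−1). Require T < 0.24 ⇒ N−1 > ln(0.24)/ln(0.9145) = 15.97, so N−1 ≥ 16 and N = 17.
Check: N=17 gives T = 0.2394 < 0.24; N=16 gives T = 0.2618.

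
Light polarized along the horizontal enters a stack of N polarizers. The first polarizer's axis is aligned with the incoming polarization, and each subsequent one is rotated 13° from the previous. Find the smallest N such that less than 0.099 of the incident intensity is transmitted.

First polarizer is aligned with the polarization: full transmission.
Each further stage multiplies by cos²(13°) = 0.9494.
After N polarizers: T = 0.9494^(N−1). Require T < 0.099 ⇒ N−1 > ln(0.099)/ln(0.9494) = 44.54, so N−1 ≥ 45 and N = 46.
Check: N=46 gives T = 0.09664 < 0.099; N=45 gives T = 0.1018.

N = 46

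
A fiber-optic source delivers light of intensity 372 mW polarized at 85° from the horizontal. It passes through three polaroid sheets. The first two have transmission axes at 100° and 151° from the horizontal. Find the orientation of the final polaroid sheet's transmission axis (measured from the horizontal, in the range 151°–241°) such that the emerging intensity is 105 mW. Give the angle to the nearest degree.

I₁ = I₀ cos²(100° − 85°) = I₀ cos²(15°) = 0.933 I₀.
I₂ = I₁ cos²(151° − 100°) = 0.933 I₀ · cos²(51°) = 0.3695 I₀.
Target fraction: 105 / 372 mW = 0.2823 of I₀.
Need I₃/I₀ = 0.2823, so cos²(θ − 151°) = 0.2823 / 0.3695 = 0.7639.
θ − 151° = arccos(√0.7639) = 29.1°, giving θ ≈ 151 + 29.1 = 180.1°.

θ ≈ 180°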